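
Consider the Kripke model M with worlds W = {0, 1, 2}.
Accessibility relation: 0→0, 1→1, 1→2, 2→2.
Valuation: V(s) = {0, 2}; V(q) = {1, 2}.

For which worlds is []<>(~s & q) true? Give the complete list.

none

Let φ = []<>(~s & q). Evaluate φ at each world:
  0 (successors {0}): φ is false.
  1 (successors {1, 2}): φ is false.
  2 (successors {2}): φ is false.
For instance, at 0:
  At 0: []<>(~s & q) requires <>(~s & q) at every successor {0}.
    <>(~s & q) fails at 0, so []<>(~s & q) is false at 0.
      At 0: <>(~s & q) requires ~s & q at some successor in {0}.
        At 0: ~s & q is false.
      So <>(~s & q) is false at 0.
Satisfying worlds: none.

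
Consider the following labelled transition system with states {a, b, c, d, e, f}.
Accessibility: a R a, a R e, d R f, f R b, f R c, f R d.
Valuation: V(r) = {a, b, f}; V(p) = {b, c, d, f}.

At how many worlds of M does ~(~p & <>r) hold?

5

Let φ = ~(~p & <>r). Evaluate φ at each world:
  a (successors {a, e}): φ is false.
  b (successors ∅): φ is true.
  c (successors ∅): φ is true.
  d (successors {f}): φ is true.
  e (successors ∅): φ is true.
  f (successors {b, c, d}): φ is true.
For instance, at f:
  At f: ~p & <>r is false, so ~(~p & <>r) is true.
    At f: ~p is false, <>r is true, so ~p & <>r is false.
      At f: <>r requires r at some successor in {b, c, d}.
        r holds at b, so <>r is true at f.
Satisfying worlds: {b, c, d, e, f}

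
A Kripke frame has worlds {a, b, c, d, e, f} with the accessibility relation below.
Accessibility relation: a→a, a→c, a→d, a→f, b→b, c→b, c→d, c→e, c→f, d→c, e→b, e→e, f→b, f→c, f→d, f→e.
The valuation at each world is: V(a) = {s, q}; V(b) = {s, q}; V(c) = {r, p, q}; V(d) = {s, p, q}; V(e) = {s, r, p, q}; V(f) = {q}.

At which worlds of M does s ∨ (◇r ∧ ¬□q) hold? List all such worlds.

Recall that □ψ holds at a world iff ψ holds at every accessible world, and ◇ψ holds iff ψ holds at some accessible world.
Let φ = s ∨ (◇r ∧ ¬□q). Evaluate φ at each world:
  a (successors {a, c, d, f}): φ is true.
  b (successors {b}): φ is true.
  c (successors {b, d, e, f}): φ is false.
  d (successors {c}): φ is true.
  e (successors {b, e}): φ is true.
  f (successors {b, c, d, e}): φ is false.
For instance, at d:
  At d: s is true, ◇r ∧ ¬□q is false, so s ∨ (◇r ∧ ¬□q) is true.
    At d: ◇r is true, ¬□q is false, so ◇r ∧ ¬□q is false.
      At d: ◇r requires r at some successor in {c}.
        r holds at c, so ◇r is true at d.
      At d: □q is true, so ¬□q is false.
Satisfying worlds: {a, b, d, e}

a, b, d, e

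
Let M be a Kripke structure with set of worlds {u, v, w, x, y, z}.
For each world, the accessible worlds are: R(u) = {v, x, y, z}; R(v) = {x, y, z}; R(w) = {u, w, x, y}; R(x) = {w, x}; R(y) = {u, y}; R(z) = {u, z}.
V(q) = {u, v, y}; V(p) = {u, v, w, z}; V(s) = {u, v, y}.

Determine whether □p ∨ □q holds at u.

No

Recall that □ψ holds at a world iff ψ holds at every accessible world, and ◇ψ holds iff ψ holds at some accessible world.
At u: □p is false, □q is false, so □p ∨ □q is false.
  At u: □p requires p at every successor {v, x, y, z}.
    p fails at x, so □p is false at u.
  At u: □q requires q at every successor {v, x, y, z}.
    q fails at x, so □q is false at u.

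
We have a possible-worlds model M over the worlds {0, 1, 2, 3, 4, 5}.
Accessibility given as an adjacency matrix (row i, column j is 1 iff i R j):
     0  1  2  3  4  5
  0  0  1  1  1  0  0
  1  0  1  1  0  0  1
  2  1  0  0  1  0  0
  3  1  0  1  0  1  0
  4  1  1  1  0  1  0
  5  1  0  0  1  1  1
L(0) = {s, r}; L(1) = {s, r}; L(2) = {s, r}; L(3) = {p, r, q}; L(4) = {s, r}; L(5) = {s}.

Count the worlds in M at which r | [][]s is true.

Let φ = r | [][]s. Evaluate φ at each world:
  0 (successors {1, 2, 3}): φ is true.
  1 (successors {1, 2, 5}): φ is true.
  2 (successors {0, 3}): φ is true.
  3 (successors {0, 2, 4}): φ is true.
  4 (successors {0, 1, 2, 4}): φ is true.
  5 (successors {0, 3, 4, 5}): φ is false.
For instance, at 5:
  At 5: r is false, [][]s is false, so r | [][]s is false.
    At 5: [][]s requires []s at every successor {0, 3, 4, 5}.
      []s fails at 0, so [][]s is false at 5.
Satisfying worlds: {0, 1, 2, 3, 4}

5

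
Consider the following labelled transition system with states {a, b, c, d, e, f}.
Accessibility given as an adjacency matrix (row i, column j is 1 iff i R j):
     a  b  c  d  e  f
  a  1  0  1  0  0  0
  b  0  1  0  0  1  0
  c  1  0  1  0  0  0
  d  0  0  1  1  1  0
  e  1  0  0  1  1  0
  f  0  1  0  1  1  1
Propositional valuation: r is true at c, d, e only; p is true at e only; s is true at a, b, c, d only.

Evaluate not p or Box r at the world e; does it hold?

No

At e: not p is false, Box r is false, so not p or Box r is false.
  At e: Box r requires r at every successor {a, d, e}.
    r fails at a, so Box r is false at e.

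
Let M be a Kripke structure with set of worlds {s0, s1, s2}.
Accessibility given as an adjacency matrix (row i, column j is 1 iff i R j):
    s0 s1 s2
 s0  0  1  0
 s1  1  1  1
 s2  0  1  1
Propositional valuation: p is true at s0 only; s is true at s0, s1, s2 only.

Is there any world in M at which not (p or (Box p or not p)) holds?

No

Recall that Box ψ holds at a world iff ψ holds at every accessible world, and Dia ψ holds iff ψ holds at some accessible world.
Let φ = not (p or (Box p or not p)). Evaluate φ at each world:
  s0 (successors {s1}): φ is false.
  s1 (successors {s0, s1, s2}): φ is false.
  s2 (successors {s1, s2}): φ is false.
For instance, at s1:
  At s1: p or (Box p or not p) is true, so not (p or (Box p or not p)) is false.
    At s1: p is false, Box p or not p is true, so p or (Box p or not p) is true.
      At s1: Box p is false, not p is true, so Box p or not p is true.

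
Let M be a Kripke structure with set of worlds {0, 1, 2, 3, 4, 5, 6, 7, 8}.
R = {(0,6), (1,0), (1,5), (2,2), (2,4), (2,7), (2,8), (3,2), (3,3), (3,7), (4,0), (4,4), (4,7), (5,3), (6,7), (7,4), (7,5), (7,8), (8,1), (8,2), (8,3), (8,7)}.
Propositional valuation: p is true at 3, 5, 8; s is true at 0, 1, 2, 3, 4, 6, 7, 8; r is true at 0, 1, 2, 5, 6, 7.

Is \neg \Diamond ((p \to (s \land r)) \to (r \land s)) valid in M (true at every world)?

No

Let φ = \neg \Diamond ((p \to (s \land r)) \to (r \land s)). Evaluate φ at each world:
  0 (successors {6}): φ is false.
  1 (successors {0, 5}): φ is false.
  2 (successors {2, 4, 7, 8}): φ is false.
  3 (successors {2, 3, 7}): φ is false.
  4 (successors {0, 4, 7}): φ is false.
  5 (successors {3}): φ is false.
  6 (successors {7}): φ is false.
  7 (successors {4, 5, 8}): φ is false.
  8 (successors {1, 2, 3, 7}): φ is false.
Detail at 0 (counterexample):
  At 0: \Diamond ((p \to (s \land r)) \to (r \land s)) is true, so \neg \Diamond ((p \to (s \land r)) \to (r \land s)) is false.
    At 0: \Diamond ((p \to (s \land r)) \to (r \land s)) requires (p \to (s \land r)) \to (r \land s) at some successor in {6}.
      (p \to (s \land r)) \to (r \land s) holds at 6, so \Diamond ((p \to (s \land r)) \to (r \land s)) is true at 0.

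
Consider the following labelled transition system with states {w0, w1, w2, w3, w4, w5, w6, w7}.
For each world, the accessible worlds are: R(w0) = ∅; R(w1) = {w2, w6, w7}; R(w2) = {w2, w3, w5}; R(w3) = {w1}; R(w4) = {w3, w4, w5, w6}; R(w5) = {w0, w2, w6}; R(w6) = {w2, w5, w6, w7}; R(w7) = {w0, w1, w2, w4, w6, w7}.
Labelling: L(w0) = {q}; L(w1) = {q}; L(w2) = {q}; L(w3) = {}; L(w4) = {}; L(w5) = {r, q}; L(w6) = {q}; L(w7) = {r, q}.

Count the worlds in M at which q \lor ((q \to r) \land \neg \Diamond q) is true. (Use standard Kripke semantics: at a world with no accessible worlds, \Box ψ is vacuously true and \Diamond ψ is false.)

6

Let φ = q \lor ((q \to r) \land \neg \Diamond q). Evaluate φ at each world:
  w0 (successors ∅): φ is true.
  w1 (successors {w2, w6, w7}): φ is true.
  w2 (successors {w2, w3, w5}): φ is true.
  w3 (successors {w1}): φ is false.
  w4 (successors {w3, w4, w5, w6}): φ is false.
  w5 (successors {w0, w2, w6}): φ is true.
  w6 (successors {w2, w5, w6, w7}): φ is true.
  w7 (successors {w0, w1, w2, w4, w6, w7}): φ is true.
For instance, at w3:
  At w3: q is false, (q \to r) \land \neg \Diamond q is false, so q \lor ((q \to r) \land \neg \Diamond q) is false.
    At w3: q \to r is true, \neg \Diamond q is false, so (q \to r) \land \neg \Diamond q is false.
      At w3: \Diamond q is true, so \neg \Diamond q is false.
Satisfying worlds: {w0, w1, w2, w5, w6, w7}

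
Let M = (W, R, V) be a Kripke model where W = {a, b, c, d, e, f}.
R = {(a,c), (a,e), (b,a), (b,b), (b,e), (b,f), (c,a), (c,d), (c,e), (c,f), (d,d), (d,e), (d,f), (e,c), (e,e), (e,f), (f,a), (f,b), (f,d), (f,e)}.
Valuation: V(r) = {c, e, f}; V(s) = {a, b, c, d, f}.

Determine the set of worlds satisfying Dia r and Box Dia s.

a, b, c, d, e, f

Recall that Box ψ holds at a world iff ψ holds at every accessible world, and Dia ψ holds iff ψ holds at some accessible world.
Let φ = Dia r and Box Dia s. Evaluate φ at each world:
  a (successors {c, e}): φ is true.
  b (successors {a, b, e, f}): φ is true.
  c (successors {a, d, e, f}): φ is true.
  d (successors {d, e, f}): φ is true.
  e (successors {c, e, f}): φ is true.
  f (successors {a, b, d, e}): φ is true.
For instance, at f:
  At f: Dia r is true, Box Dia s is true, so Dia r and Box Dia s is true.
    At f: Dia r requires r at some successor in {a, b, d, e}.
      r holds at e, so Dia r is true at f.
    At f: Box Dia s requires Dia s at every successor {a, b, d, e}.
      At a: Dia s is true.
      At b: Dia s is true.
      At d: Dia s is true.
      At e: Dia s is true.
    So Box Dia s is true at f.
Satisfying worlds: {a, b, c, d, e, f}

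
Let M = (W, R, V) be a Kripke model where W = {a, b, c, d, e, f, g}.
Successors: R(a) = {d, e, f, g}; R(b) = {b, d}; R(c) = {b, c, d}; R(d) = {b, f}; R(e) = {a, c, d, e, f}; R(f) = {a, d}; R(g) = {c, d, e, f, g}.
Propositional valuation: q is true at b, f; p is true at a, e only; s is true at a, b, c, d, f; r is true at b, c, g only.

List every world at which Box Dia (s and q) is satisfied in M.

Recall that Box ψ holds at a world iff ψ holds at every accessible world, and Dia ψ holds iff ψ holds at some accessible world.
Let φ = Box Dia (s and q). Evaluate φ at each world:
  a (successors {d, e, f, g}): φ is false.
  b (successors {b, d}): φ is true.
  c (successors {b, c, d}): φ is true.
  d (successors {b, f}): φ is false.
  e (successors {a, c, d, e, f}): φ is false.
  f (successors {a, d}): φ is true.
  g (successors {c, d, e, f, g}): φ is false.
For instance, at f:
  At f: Box Dia (s and q) requires Dia (s and q) at every successor {a, d}.
      At a: Dia (s and q) requires s and q at some successor in {d, e, f, g}.
        s and q holds at f, so Dia (s and q) is true at a.
      At d: Dia (s and q) requires s and q at some successor in {b, f}.
        s and q holds at b, so Dia (s and q) is true at d.
  So Box Dia (s and q) is true at f.
Satisfying worlds: {b, c, f}

b, c, f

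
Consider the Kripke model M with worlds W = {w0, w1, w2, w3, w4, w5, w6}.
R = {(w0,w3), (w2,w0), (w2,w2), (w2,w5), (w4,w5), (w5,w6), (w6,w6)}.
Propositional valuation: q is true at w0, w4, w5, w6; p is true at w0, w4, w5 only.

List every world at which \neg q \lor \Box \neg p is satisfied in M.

Let φ = \neg q \lor \Box \neg p. Evaluate φ at each world:
  w0 (successors {w3}): φ is true.
  w1 (successors ∅): φ is true.
  w2 (successors {w0, w2, w5}): φ is true.
  w3 (successors ∅): φ is true.
  w4 (successors {w5}): φ is false.
  w5 (successors {w6}): φ is true.
  w6 (successors {w6}): φ is true.
For instance, at w5:
  At w5: \neg q is false, \Box \neg p is true, so \neg q \lor \Box \neg p is true.
    At w5: \Box \neg p requires \neg p at every successor {w6}.
      At w6: \neg p is true.
    So \Box \neg p is true at w5.
Satisfying worlds: {w0, w1, w2, w3, w5, w6}

w0, w1, w2, w3, w5, w6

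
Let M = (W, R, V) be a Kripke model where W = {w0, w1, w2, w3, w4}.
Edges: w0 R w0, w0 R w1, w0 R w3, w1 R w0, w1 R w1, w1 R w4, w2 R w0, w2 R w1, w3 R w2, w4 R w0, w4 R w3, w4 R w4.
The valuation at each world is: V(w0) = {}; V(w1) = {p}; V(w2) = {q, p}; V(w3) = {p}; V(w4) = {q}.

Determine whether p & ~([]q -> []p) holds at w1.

At w1: p is true, ~([]q -> []p) is false, so p & ~([]q -> []p) is false.
  At w1: []q -> []p is true, so ~([]q -> []p) is false.
    At w1: []q is false, []p is false, so []q -> []p is true.
      At w1: []q requires q at every successor {w0, w1, w4}.
        q fails at w0, so []q is false at w1.
      At w1: []p requires p at every successor {w0, w1, w4}.
        p fails at w0, so []p is false at w1.

No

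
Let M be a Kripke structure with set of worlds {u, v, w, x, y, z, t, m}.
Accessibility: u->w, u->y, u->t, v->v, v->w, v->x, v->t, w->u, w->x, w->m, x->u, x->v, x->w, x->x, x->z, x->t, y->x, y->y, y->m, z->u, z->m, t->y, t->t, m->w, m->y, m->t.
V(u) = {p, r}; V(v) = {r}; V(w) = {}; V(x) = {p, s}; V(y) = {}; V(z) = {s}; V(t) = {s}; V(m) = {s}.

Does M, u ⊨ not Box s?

Yes

At u: Box s is false, so not Box s is true.
  At u: Box s requires s at every successor {w, y, t}.
    s fails at w, so Box s is false at u.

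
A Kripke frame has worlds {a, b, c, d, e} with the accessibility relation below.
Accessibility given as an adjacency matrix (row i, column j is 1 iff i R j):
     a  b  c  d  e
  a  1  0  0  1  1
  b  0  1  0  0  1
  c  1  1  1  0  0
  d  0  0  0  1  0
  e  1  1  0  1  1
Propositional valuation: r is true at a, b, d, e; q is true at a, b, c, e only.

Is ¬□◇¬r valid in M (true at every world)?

Let φ = ¬□◇¬r. Evaluate φ at each world:
  a (successors {a, d, e}): φ is true.
  b (successors {b, e}): φ is true.
  c (successors {a, b, c}): φ is true.
  d (successors {d}): φ is true.
  e (successors {a, b, d, e}): φ is true.
For instance, at b:
  At b: □◇¬r is false, so ¬□◇¬r is true.
    At b: □◇¬r requires ◇¬r at every successor {b, e}.
      ◇¬r fails at b, so □◇¬r is false at b.

Yes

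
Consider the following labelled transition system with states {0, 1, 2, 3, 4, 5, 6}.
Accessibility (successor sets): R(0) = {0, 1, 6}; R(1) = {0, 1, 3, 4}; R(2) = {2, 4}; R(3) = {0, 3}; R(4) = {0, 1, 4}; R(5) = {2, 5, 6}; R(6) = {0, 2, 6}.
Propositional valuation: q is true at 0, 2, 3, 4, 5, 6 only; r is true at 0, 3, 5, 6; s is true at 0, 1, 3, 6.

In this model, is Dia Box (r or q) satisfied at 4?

No

At 4: Dia Box (r or q) requires Box (r or q) at some successor in {0, 1, 4}.
  At 0: Box (r or q) is false.
  At 1: Box (r or q) is false.
  At 4: Box (r or q) is false.
So Dia Box (r or q) is false at 4.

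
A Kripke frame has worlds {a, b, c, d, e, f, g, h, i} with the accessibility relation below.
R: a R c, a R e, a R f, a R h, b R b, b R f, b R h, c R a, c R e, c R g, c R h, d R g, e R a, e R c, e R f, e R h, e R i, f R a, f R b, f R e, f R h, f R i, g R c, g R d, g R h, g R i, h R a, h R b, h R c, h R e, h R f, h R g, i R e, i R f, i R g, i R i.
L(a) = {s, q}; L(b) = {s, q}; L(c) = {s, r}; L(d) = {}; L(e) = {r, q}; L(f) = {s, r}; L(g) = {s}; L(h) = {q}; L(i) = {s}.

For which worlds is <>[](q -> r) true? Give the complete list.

Let φ = <>[](q -> r). Evaluate φ at each world:
  a (successors {c, e, f, h}): φ is false.
  b (successors {b, f, h}): φ is false.
  c (successors {a, e, g, h}): φ is false.
  d (successors {g}): φ is false.
  e (successors {a, c, f, h, i}): φ is true.
  f (successors {a, b, e, h, i}): φ is true.
  g (successors {c, d, h, i}): φ is true.
  h (successors {a, b, c, e, f, g}): φ is false.
  i (successors {e, f, g, i}): φ is true.
For instance, at c:
  At c: <>[](q -> r) requires [](q -> r) at some successor in {a, e, g, h}.
    At a: [](q -> r) is false.
    At e: [](q -> r) is false.
    At g: [](q -> r) is false.
    At h: [](q -> r) is false.
  So <>[](q -> r) is false at c.
Satisfying worlds: {e, f, g, i}

e, f, g, i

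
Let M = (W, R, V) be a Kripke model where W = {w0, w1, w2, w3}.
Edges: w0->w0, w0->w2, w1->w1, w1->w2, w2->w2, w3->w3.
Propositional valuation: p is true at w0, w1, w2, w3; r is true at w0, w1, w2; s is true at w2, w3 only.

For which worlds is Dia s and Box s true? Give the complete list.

w2, w3

Recall that Box ψ holds at a world iff ψ holds at every accessible world, and Dia ψ holds iff ψ holds at some accessible world.
Let φ = Dia s and Box s. Evaluate φ at each world:
  w0 (successors {w0, w2}): φ is false.
  w1 (successors {w1, w2}): φ is false.
  w2 (successors {w2}): φ is true.
  w3 (successors {w3}): φ is true.
For instance, at w1:
  At w1: Dia s is true, Box s is false, so Dia s and Box s is false.
    At w1: Dia s requires s at some successor in {w1, w2}.
      s holds at w2, so Dia s is true at w1.
    At w1: Box s requires s at every successor {w1, w2}.
      s fails at w1, so Box s is false at w1.
Satisfying worlds: {w2, w3}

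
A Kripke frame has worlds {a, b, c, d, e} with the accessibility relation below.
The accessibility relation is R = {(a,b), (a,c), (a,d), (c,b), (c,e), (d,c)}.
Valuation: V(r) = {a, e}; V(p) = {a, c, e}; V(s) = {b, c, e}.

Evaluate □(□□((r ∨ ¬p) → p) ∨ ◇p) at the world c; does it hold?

At c: □(□□((r ∨ ¬p) → p) ∨ ◇p) requires □□((r ∨ ¬p) → p) ∨ ◇p at every successor {b, e}.
    At b: □□((r ∨ ¬p) → p) is true, ◇p is false, so □□((r ∨ ¬p) → p) ∨ ◇p is true.
      At b: no accessible worlds, so □□((r ∨ ¬p) → p) holds vacuously.
      At b: no accessible worlds, so ◇p is false.
    At e: □□((r ∨ ¬p) → p) is true, ◇p is false, so □□((r ∨ ¬p) → p) ∨ ◇p is true.
      At e: no accessible worlds, so □□((r ∨ ¬p) → p) holds vacuously.
      At e: no accessible worlds, so ◇p is false.
So □(□□((r ∨ ¬p) → p) ∨ ◇p) is true at c.

Yes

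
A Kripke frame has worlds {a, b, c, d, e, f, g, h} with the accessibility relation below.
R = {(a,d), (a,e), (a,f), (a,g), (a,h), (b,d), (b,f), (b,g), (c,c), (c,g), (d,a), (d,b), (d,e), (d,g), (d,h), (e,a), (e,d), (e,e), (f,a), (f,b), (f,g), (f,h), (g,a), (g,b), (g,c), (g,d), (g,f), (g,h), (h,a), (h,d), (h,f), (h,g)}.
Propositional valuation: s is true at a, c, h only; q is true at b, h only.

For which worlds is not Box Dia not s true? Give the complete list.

Let φ = not Box Dia not s. Evaluate φ at each world:
  a (successors {d, e, f, g, h}): φ is false.
  b (successors {d, f, g}): φ is false.
  c (successors {c, g}): φ is false.
  d (successors {a, b, e, g, h}): φ is false.
  e (successors {a, d, e}): φ is false.
  f (successors {a, b, g, h}): φ is false.
  g (successors {a, b, c, d, f, h}): φ is false.
  h (successors {a, d, f, g}): φ is false.
For instance, at c:
  At c: Box Dia not s is true, so not Box Dia not s is false.
    At c: Box Dia not s requires Dia not s at every successor {c, g}.
      At c: Dia not s is true.
      At g: Dia not s is true.
    So Box Dia not s is true at c.
Satisfying worlds: none.

none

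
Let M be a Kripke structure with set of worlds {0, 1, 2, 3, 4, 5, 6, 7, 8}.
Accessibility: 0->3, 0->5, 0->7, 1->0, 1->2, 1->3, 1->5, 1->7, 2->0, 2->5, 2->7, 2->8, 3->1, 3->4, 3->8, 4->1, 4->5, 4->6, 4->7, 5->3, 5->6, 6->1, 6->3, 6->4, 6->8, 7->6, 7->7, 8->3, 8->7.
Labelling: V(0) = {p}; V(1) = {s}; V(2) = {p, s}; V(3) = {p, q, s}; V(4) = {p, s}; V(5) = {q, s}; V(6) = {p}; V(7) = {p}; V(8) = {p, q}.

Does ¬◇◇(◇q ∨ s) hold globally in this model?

Let φ = ¬◇◇(◇q ∨ s). Evaluate φ at each world:
  0 (successors {3, 5, 7}): φ is false.
  1 (successors {0, 2, 3, 5, 7}): φ is false.
  2 (successors {0, 5, 7, 8}): φ is false.
  3 (successors {1, 4, 8}): φ is false.
  4 (successors {1, 5, 6, 7}): φ is false.
  5 (successors {3, 6}): φ is false.
  6 (successors {1, 3, 4, 8}): φ is false.
  7 (successors {6, 7}): φ is false.
  8 (successors {3, 7}): φ is false.
Detail at 0 (counterexample):
  At 0: ◇◇(◇q ∨ s) is true, so ¬◇◇(◇q ∨ s) is false.
    At 0: ◇◇(◇q ∨ s) requires ◇(◇q ∨ s) at some successor in {3, 5, 7}.
      ◇(◇q ∨ s) holds at 3, so ◇◇(◇q ∨ s) is true at 0.

No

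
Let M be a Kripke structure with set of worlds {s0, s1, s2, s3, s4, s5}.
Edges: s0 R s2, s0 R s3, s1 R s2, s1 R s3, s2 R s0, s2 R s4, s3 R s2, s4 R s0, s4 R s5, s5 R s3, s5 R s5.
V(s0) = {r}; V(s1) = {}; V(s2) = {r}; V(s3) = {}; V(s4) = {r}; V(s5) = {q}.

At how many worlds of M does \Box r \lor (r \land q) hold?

2

Recall that \Box ψ holds at a world iff ψ holds at every accessible world, and \Diamond ψ holds iff ψ holds at some accessible world.
Let φ = \Box r \lor (r \land q). Evaluate φ at each world:
  s0 (successors {s2, s3}): φ is false.
  s1 (successors {s2, s3}): φ is false.
  s2 (successors {s0, s4}): φ is true.
  s3 (successors {s2}): φ is true.
  s4 (successors {s0, s5}): φ is false.
  s5 (successors {s3, s5}): φ is false.
For instance, at s5:
  At s5: \Box r is false, r \land q is false, so \Box r \lor (r \land q) is false.
    At s5: \Box r requires r at every successor {s3, s5}.
      r fails at s3, so \Box r is false at s5.
Satisfying worlds: {s2, s3}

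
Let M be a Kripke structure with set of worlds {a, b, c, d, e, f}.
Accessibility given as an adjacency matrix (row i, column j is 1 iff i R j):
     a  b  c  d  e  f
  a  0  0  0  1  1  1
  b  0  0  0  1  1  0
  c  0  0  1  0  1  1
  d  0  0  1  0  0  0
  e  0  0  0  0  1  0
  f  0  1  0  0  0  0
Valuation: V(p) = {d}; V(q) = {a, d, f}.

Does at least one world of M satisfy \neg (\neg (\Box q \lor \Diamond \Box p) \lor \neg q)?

Let φ = \neg (\neg (\Box q \lor \Diamond \Box p) \lor \neg q). Evaluate φ at each world:
  a (successors {d, e, f}): φ is false.
  b (successors {d, e}): φ is false.
  c (successors {c, e, f}): φ is false.
  d (successors {c}): φ is false.
  e (successors {e}): φ is false.
  f (successors {b}): φ is false.
For instance, at f:
  At f: \neg (\Box q \lor \Diamond \Box p) \lor \neg q is true, so \neg (\neg (\Box q \lor \Diamond \Box p) \lor \neg q) is false.
    At f: \neg (\Box q \lor \Diamond \Box p) is true, \neg q is false, so \neg (\Box q \lor \Diamond \Box p) \lor \neg q is true.
      At f: \Box q \lor \Diamond \Box p is false, so \neg (\Box q \lor \Diamond \Box p) is true.

No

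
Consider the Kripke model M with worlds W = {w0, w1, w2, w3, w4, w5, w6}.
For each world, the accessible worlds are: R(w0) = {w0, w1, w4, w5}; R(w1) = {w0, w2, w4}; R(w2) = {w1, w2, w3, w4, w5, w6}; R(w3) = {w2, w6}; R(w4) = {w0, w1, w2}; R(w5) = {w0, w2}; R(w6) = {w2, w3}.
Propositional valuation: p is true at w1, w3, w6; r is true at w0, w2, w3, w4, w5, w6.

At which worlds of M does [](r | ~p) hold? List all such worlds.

w1, w3, w5, w6

Let φ = [](r | ~p). Evaluate φ at each world:
  w0 (successors {w0, w1, w4, w5}): φ is false.
  w1 (successors {w0, w2, w4}): φ is true.
  w2 (successors {w1, w2, w3, w4, w5, w6}): φ is false.
  w3 (successors {w2, w6}): φ is true.
  w4 (successors {w0, w1, w2}): φ is false.
  w5 (successors {w0, w2}): φ is true.
  w6 (successors {w2, w3}): φ is true.
For instance, at w2:
  At w2: [](r | ~p) requires r | ~p at every successor {w1, w2, w3, w4, w5, w6}.
    r | ~p fails at w1, so [](r | ~p) is false at w2.
Satisfying worlds: {w1, w3, w5, w6}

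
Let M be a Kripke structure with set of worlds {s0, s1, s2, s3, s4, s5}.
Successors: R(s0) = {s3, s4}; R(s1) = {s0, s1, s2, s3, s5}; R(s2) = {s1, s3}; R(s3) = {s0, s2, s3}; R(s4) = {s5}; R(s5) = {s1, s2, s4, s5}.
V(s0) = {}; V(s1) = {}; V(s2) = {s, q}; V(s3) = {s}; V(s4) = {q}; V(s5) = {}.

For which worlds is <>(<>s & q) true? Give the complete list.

Recall that <>ψ holds at a world iff ψ holds at some accessible world.
Let φ = <>(<>s & q). Evaluate φ at each world:
  s0 (successors {s3, s4}): φ is false.
  s1 (successors {s0, s1, s2, s3, s5}): φ is true.
  s2 (successors {s1, s3}): φ is false.
  s3 (successors {s0, s2, s3}): φ is true.
  s4 (successors {s5}): φ is false.
  s5 (successors {s1, s2, s4, s5}): φ is true.
For instance, at s0:
  At s0: <>(<>s & q) requires <>s & q at some successor in {s3, s4}.
    At s3: <>s & q is false.
    At s4: <>s & q is false.
  So <>(<>s & q) is false at s0.
Satisfying worlds: {s1, s3, s5}

s1, s3, s5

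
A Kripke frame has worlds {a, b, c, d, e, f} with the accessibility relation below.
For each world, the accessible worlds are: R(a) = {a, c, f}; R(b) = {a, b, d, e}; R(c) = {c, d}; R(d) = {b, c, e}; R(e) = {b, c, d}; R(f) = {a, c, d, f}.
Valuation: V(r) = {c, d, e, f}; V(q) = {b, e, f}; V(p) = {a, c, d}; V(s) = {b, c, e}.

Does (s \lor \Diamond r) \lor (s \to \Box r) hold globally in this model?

Yes

Let φ = (s \lor \Diamond r) \lor (s \to \Box r). Evaluate φ at each world:
  a (successors {a, c, f}): φ is true.
  b (successors {a, b, d, e}): φ is true.
  c (successors {c, d}): φ is true.
  d (successors {b, c, e}): φ is true.
  e (successors {b, c, d}): φ is true.
  f (successors {a, c, d, f}): φ is true.
For instance, at a:
  At a: s \lor \Diamond r is true, s \to \Box r is true, so (s \lor \Diamond r) \lor (s \to \Box r) is true.
    At a: s is false, \Diamond r is true, so s \lor \Diamond r is true.
      At a: \Diamond r requires r at some successor in {a, c, f}.
        r holds at c, so \Diamond r is true at a.
    At a: s is false, \Box r is false, so s \to \Box r is true.
      At a: \Box r requires r at every successor {a, c, f}.
        r fails at a, so \Box r is false at a.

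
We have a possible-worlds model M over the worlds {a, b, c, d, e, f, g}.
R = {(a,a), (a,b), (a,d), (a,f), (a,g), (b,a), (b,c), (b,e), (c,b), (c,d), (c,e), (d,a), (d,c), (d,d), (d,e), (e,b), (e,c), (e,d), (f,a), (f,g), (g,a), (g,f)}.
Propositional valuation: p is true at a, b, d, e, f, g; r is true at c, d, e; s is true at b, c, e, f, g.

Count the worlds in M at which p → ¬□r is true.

7

Recall that □ψ holds at a world iff ψ holds at every accessible world, and ◇ψ holds iff ψ holds at some accessible world.
Let φ = p → ¬□r. Evaluate φ at each world:
  a (successors {a, b, d, f, g}): φ is true.
  b (successors {a, c, e}): φ is true.
  c (successors {b, d, e}): φ is true.
  d (successors {a, c, d, e}): φ is true.
  e (successors {b, c, d}): φ is true.
  f (successors {a, g}): φ is true.
  g (successors {a, f}): φ is true.
For instance, at b:
  At b: p is true, ¬□r is true, so p → ¬□r is true.
    At b: □r is false, so ¬□r is true.
      At b: □r requires r at every successor {a, c, e}.
        r fails at a, so □r is false at b.
Satisfying worlds: {a, b, c, d, e, f, g}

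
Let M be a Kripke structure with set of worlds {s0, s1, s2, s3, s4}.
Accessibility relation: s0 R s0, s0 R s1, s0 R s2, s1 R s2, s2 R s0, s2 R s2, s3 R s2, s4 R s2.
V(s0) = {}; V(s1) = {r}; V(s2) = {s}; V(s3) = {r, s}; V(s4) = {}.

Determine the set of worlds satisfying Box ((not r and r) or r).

Let φ = Box ((not r and r) or r). Evaluate φ at each world:
  s0 (successors {s0, s1, s2}): φ is false.
  s1 (successors {s2}): φ is false.
  s2 (successors {s0, s2}): φ is false.
  s3 (successors {s2}): φ is false.
  s4 (successors {s2}): φ is false.
For instance, at s2:
  At s2: Box ((not r and r) or r) requires (not r and r) or r at every successor {s0, s2}.
    (not r and r) or r fails at s0, so Box ((not r and r) or r) is false at s2.
Satisfying worlds: none.

none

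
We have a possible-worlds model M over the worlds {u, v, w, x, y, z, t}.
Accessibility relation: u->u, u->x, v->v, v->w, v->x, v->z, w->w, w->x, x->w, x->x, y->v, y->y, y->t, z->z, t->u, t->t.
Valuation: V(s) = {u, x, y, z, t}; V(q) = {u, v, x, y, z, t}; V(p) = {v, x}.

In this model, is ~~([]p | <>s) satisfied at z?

Yes

At z: ~([]p | <>s) is false, so ~~([]p | <>s) is true.
  At z: []p | <>s is true, so ~([]p | <>s) is false.
    At z: []p is false, <>s is true, so []p | <>s is true.
      At z: []p requires p at every successor {z}.
        p fails at z, so []p is false at z.
      At z: <>s requires s at some successor in {z}.
        s holds at z, so <>s is true at z.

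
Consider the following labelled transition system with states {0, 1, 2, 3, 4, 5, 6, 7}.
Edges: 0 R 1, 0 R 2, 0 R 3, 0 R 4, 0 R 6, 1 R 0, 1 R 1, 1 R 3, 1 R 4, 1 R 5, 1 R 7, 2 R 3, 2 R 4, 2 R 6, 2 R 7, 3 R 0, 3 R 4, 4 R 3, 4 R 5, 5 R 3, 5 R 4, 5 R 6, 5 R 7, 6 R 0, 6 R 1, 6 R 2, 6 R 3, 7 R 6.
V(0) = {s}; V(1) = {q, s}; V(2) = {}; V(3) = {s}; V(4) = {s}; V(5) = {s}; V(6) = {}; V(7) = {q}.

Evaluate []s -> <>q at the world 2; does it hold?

Yes

Recall that []ψ holds at a world iff ψ holds at every accessible world, and <>ψ holds iff ψ holds at some accessible world.
At 2: []s is false, <>q is true, so []s -> <>q is true.
  At 2: []s requires s at every successor {3, 4, 6, 7}.
    s fails at 6, so []s is false at 2.
  At 2: <>q requires q at some successor in {3, 4, 6, 7}.
    q holds at 7, so <>q is true at 2.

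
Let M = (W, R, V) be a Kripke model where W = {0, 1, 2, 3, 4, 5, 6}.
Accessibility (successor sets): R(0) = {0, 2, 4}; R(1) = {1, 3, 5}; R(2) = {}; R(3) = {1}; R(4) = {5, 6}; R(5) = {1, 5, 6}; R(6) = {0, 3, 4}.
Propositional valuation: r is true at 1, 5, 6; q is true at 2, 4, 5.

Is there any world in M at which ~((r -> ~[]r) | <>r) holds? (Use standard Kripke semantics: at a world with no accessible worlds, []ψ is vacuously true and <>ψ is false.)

Let φ = ~((r -> ~[]r) | <>r). Evaluate φ at each world:
  0 (successors {0, 2, 4}): φ is false.
  1 (successors {1, 3, 5}): φ is false.
  2 (successors ∅): φ is false.
  3 (successors {1}): φ is false.
  4 (successors {5, 6}): φ is false.
  5 (successors {1, 5, 6}): φ is false.
  6 (successors {0, 3, 4}): φ is false.
For instance, at 3:
  At 3: (r -> ~[]r) | <>r is true, so ~((r -> ~[]r) | <>r) is false.
    At 3: r -> ~[]r is true, <>r is true, so (r -> ~[]r) | <>r is true.
      At 3: r is false, ~[]r is false, so r -> ~[]r is true.
      At 3: <>r requires r at some successor in {1}.
        r holds at 1, so <>r is true at 3.

No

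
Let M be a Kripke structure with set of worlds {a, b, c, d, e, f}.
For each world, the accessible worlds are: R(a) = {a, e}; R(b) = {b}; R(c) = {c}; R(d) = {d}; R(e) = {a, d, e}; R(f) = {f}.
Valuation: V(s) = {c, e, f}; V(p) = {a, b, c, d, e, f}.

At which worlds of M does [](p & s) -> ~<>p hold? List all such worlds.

Let φ = [](p & s) -> ~<>p. Evaluate φ at each world:
  a (successors {a, e}): φ is true.
  b (successors {b}): φ is true.
  c (successors {c}): φ is false.
  d (successors {d}): φ is true.
  e (successors {a, d, e}): φ is true.
  f (successors {f}): φ is false.
For instance, at a:
  At a: [](p & s) is false, ~<>p is false, so [](p & s) -> ~<>p is true.
    At a: [](p & s) requires p & s at every successor {a, e}.
      p & s fails at a, so [](p & s) is false at a.
    At a: <>p is true, so ~<>p is false.
      At a: <>p requires p at some successor in {a, e}.
        p holds at a, so <>p is true at a.
Satisfying worlds: {a, b, d, e}

a, b, d, e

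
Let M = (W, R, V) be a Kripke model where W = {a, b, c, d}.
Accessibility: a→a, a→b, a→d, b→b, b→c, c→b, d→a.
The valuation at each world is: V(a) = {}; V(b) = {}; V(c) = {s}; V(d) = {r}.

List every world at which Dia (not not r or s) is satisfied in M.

a, b

Let φ = Dia (not not r or s). Evaluate φ at each world:
  a (successors {a, b, d}): φ is true.
  b (successors {b, c}): φ is true.
  c (successors {b}): φ is false.
  d (successors {a}): φ is false.
For instance, at a:
  At a: Dia (not not r or s) requires not not r or s at some successor in {a, b, d}.
    not not r or s holds at d, so Dia (not not r or s) is true at a.
Satisfying worlds: {a, b}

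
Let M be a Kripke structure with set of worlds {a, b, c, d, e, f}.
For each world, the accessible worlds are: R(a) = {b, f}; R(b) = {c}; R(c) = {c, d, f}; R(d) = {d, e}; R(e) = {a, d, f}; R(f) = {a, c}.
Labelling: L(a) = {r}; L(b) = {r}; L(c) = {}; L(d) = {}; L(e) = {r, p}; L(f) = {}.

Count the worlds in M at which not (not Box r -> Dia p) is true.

Let φ = not (not Box r -> Dia p). Evaluate φ at each world:
  a (successors {b, f}): φ is true.
  b (successors {c}): φ is true.
  c (successors {c, d, f}): φ is true.
  d (successors {d, e}): φ is false.
  e (successors {a, d, f}): φ is true.
  f (successors {a, c}): φ is true.
For instance, at e:
  At e: not Box r -> Dia p is false, so not (not Box r -> Dia p) is true.
    At e: not Box r is true, Dia p is false, so not Box r -> Dia p is false.
      At e: Box r is false, so not Box r is true.
      At e: Dia p requires p at some successor in {a, d, f}.
        At a: p is false.
        At d: p is false.
        At f: p is false.
      So Dia p is false at e.
Satisfying worlds: {a, b, c, e, f}

5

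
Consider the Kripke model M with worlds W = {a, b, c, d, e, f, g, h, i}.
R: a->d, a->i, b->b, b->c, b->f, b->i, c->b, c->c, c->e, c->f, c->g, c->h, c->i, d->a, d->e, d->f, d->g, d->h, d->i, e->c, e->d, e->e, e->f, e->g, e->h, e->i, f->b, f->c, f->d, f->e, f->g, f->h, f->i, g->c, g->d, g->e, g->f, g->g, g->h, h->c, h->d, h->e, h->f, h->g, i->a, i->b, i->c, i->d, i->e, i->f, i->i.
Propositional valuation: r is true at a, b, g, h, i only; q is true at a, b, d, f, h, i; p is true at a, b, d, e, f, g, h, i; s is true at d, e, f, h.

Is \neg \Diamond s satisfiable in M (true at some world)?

Let φ = \neg \Diamond s. Evaluate φ at each world:
  a (successors {d, i}): φ is false.
  b (successors {b, c, f, i}): φ is false.
  c (successors {b, c, e, f, g, h, i}): φ is false.
  d (successors {a, e, f, g, h, i}): φ is false.
  e (successors {c, d, e, f, g, h, i}): φ is false.
  f (successors {b, c, d, e, g, h, i}): φ is false.
  g (successors {c, d, e, f, g, h}): φ is false.
  h (successors {c, d, e, f, g}): φ is false.
  i (successors {a, b, c, d, e, f, i}): φ is false.
For instance, at e:
  At e: \Diamond s is true, so \neg \Diamond s is false.
    At e: \Diamond s requires s at some successor in {c, d, e, f, g, h, i}.
      s holds at d, so \Diamond s is true at e.

No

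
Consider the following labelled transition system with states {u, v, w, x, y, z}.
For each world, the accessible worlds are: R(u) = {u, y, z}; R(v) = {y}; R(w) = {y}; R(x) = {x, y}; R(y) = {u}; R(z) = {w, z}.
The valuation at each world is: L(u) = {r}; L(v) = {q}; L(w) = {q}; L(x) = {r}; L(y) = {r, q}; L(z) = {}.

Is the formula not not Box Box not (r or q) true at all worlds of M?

Let φ = not not Box Box not (r or q). Evaluate φ at each world:
  u (successors {u, y, z}): φ is false.
  v (successors {y}): φ is false.
  w (successors {y}): φ is false.
  x (successors {x, y}): φ is false.
  y (successors {u}): φ is false.
  z (successors {w, z}): φ is false.
Detail at u (counterexample):
  At u: not Box Box not (r or q) is true, so not not Box Box not (r or q) is false.
    At u: Box Box not (r or q) is false, so not Box Box not (r or q) is true.
      At u: Box Box not (r or q) requires Box not (r or q) at every successor {u, y, z}.
        Box not (r or q) fails at u, so Box Box not (r or q) is false at u.

No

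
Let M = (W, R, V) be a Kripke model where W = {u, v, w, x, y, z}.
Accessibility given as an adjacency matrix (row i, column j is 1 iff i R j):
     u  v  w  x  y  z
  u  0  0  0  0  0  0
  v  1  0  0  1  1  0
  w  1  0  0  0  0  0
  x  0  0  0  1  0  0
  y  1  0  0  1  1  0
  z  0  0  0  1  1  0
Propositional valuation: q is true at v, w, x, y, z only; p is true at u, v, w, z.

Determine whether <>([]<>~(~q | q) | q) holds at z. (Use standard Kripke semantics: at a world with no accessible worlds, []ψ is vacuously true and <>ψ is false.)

Yes

At z: <>([]<>~(~q | q) | q) requires []<>~(~q | q) | q at some successor in {x, y}.
  []<>~(~q | q) | q holds at x, so <>([]<>~(~q | q) | q) is true at z.
    At x: []<>~(~q | q) is false, q is true, so []<>~(~q | q) | q is true.
      At x: []<>~(~q | q) requires <>~(~q | q) at every successor {x}.
        <>~(~q | q) fails at x, so []<>~(~q | q) is false at x.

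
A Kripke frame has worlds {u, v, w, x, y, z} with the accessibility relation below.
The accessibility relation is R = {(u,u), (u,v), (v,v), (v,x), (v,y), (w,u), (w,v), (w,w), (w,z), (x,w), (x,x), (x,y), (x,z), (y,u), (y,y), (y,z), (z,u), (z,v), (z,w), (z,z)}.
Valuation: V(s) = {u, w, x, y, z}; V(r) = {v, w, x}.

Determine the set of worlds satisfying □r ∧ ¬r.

none

Let φ = □r ∧ ¬r. Evaluate φ at each world:
  u (successors {u, v}): φ is false.
  v (successors {v, x, y}): φ is false.
  w (successors {u, v, w, z}): φ is false.
  x (successors {w, x, y, z}): φ is false.
  y (successors {u, y, z}): φ is false.
  z (successors {u, v, w, z}): φ is false.
For instance, at w:
  At w: □r is false, ¬r is false, so □r ∧ ¬r is false.
    At w: □r requires r at every successor {u, v, w, z}.
      r fails at u, so □r is false at w.
Satisfying worlds: none.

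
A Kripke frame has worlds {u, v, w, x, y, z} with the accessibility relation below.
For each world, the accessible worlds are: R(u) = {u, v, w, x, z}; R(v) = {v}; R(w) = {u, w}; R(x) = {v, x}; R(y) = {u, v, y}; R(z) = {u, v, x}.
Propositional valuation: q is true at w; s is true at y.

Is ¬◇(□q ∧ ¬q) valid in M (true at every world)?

Yes

Recall that □ψ holds at a world iff ψ holds at every accessible world, and ◇ψ holds iff ψ holds at some accessible world.
Let φ = ¬◇(□q ∧ ¬q). Evaluate φ at each world:
  u (successors {u, v, w, x, z}): φ is true.
  v (successors {v}): φ is true.
  w (successors {u, w}): φ is true.
  x (successors {v, x}): φ is true.
  y (successors {u, v, y}): φ is true.
  z (successors {u, v, x}): φ is true.
For instance, at w:
  At w: ◇(□q ∧ ¬q) is false, so ¬◇(□q ∧ ¬q) is true.
    At w: ◇(□q ∧ ¬q) requires □q ∧ ¬q at some successor in {u, w}.
      At u: □q ∧ ¬q is false.
      At w: □q ∧ ¬q is false.
    So ◇(□q ∧ ¬q) is false at w.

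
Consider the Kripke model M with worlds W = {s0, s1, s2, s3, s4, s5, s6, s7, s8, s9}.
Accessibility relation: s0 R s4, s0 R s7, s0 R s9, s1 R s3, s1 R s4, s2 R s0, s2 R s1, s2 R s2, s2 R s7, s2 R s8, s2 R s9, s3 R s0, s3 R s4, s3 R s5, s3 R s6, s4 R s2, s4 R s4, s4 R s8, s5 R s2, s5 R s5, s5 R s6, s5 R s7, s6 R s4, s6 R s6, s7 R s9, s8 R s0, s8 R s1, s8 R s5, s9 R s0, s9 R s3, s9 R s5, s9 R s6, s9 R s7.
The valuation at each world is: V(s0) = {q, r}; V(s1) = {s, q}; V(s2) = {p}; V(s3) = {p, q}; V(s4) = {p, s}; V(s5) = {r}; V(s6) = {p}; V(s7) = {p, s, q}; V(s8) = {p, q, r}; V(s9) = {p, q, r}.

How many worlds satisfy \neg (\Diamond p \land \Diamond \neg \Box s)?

1

Recall that \Box ψ holds at a world iff ψ holds at every accessible world, and \Diamond ψ holds iff ψ holds at some accessible world.
Let φ = \neg (\Diamond p \land \Diamond \neg \Box s). Evaluate φ at each world:
  s0 (successors {s4, s7, s9}): φ is false.
  s1 (successors {s3, s4}): φ is false.
  s2 (successors {s0, s1, s2, s7, s8, s9}): φ is false.
  s3 (successors {s0, s4, s5, s6}): φ is false.
  s4 (successors {s2, s4, s8}): φ is false.
  s5 (successors {s2, s5, s6, s7}): φ is false.
  s6 (successors {s4, s6}): φ is false.
  s7 (successors {s9}): φ is false.
  s8 (successors {s0, s1, s5}): φ is true.
  s9 (successors {s0, s3, s5, s6, s7}): φ is false.
For instance, at s0:
  At s0: \Diamond p \land \Diamond \neg \Box s is true, so \neg (\Diamond p \land \Diamond \neg \Box s) is false.
    At s0: \Diamond p is true, \Diamond \neg \Box s is true, so \Diamond p \land \Diamond \neg \Box s is true.
      At s0: \Diamond p requires p at some successor in {s4, s7, s9}.
        p holds at s4, so \Diamond p is true at s0.
      At s0: \Diamond \neg \Box s requires \neg \Box s at some successor in {s4, s7, s9}.
        \neg \Box s holds at s4, so \Diamond \neg \Box s is true at s0.
Satisfying worlds: {s8}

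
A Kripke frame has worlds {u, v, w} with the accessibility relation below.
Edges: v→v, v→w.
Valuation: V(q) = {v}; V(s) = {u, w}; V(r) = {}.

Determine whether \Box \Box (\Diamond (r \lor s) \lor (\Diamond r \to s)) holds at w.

Yes

At w: no accessible worlds, so \Box \Box (\Diamond (r \lor s) \lor (\Diamond r \to s)) holds vacuously.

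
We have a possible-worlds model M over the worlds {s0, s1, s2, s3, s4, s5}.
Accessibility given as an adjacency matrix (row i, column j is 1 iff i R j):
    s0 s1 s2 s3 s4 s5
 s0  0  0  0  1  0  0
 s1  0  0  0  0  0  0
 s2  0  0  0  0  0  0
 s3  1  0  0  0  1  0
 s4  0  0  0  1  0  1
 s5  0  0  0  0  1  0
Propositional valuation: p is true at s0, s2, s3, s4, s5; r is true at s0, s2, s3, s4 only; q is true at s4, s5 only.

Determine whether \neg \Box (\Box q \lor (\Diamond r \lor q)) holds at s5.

No

At s5: \Box (\Box q \lor (\Diamond r \lor q)) is true, so \neg \Box (\Box q \lor (\Diamond r \lor q)) is false.
  At s5: \Box (\Box q \lor (\Diamond r \lor q)) requires \Box q \lor (\Diamond r \lor q) at every successor {s4}.
      At s4: \Box q is false, \Diamond r \lor q is true, so \Box q \lor (\Diamond r \lor q) is true.
  So \Box (\Box q \lor (\Diamond r \lor q)) is true at s5.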